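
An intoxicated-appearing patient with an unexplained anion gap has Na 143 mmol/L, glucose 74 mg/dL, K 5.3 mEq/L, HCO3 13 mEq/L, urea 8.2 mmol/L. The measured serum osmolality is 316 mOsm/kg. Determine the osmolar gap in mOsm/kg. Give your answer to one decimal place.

Calculated osmolality = 2·Na + glucose/18 + urea
= 2·143 + 74/18 + 8.2
= 286 + 4.11 + 8.20
= 298.31 mOsm/kg ≈ 298.3 mOsm/kg
Osmolar gap = measured − calculated = 316 − 298.3 = 17.7 mOsm/kg

17.7 mOsm/kg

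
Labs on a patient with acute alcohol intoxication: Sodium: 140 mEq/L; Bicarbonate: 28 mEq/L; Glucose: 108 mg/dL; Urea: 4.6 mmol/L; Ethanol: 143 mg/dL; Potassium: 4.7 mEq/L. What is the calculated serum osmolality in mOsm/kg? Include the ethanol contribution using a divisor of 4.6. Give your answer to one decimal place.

Calculated osmolality = 2·Na + glucose/18 + urea + ethanol/4.6
= 2·140 + 108/18 + 4.6 + 143/4.6
= 280 + 6 + 4.60 + 31.09
= 321.69 mOsm/kg

321.7 mOsm/kg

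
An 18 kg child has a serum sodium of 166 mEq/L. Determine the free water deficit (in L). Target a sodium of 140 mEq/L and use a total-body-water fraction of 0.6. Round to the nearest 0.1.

2.0 L

TBW = 0.6 · 18 = 10.8 L
Free water deficit = TBW · (Na/140 − 1)
= 10.8 · (166/140 − 1)
= 10.8 · 0.1857
= 2.01 L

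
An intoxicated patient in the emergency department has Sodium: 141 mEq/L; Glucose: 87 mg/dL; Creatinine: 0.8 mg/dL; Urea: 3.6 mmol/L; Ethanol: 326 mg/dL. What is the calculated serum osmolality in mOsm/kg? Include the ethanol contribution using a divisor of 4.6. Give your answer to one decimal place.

361.3 mOsm/kg

Calculated osmolality = 2·Na + glucose/18 + urea + ethanol/4.6
= 2·141 + 87/18 + 3.6 + 326/4.6
= 282 + 4.83 + 3.60 + 70.87
= 361.3 mOsm/kg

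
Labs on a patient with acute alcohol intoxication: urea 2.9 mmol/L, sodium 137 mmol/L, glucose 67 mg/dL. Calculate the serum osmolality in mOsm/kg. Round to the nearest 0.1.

280.6 mOsm/kg

Calculated osmolality = 2·Na + glucose/18 + urea
= 2·137 + 67/18 + 2.9
= 274 + 3.72 + 2.90
= 280.62 mOsm/kg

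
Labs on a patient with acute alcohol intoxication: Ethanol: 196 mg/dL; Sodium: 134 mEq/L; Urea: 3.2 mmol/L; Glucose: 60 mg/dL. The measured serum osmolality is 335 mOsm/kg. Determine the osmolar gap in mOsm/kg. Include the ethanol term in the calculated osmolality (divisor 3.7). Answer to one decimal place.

7.5 mOsm/kg

Calculated osmolality = 2·Na + glucose/18 + urea + ethanol/3.7
= 2·134 + 60/18 + 3.2 + 196/3.7
= 268 + 3.33 + 3.20 + 52.97
= 327.5 mOsm/kg ≈ 327.5 mOsm/kg
Osmolar gap = measured − calculated = 335 − 327.5 = 7.5 mOsm/kg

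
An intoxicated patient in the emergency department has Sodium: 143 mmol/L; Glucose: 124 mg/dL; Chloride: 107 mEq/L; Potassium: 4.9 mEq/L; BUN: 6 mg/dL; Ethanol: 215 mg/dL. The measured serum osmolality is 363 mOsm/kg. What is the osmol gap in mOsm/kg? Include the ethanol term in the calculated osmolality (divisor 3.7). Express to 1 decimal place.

Calculated osmolality = 2·Na + glucose/18 + BUN/2.8 + ethanol/3.7
= 2·143 + 124/18 + 6/2.8 + 215/3.7
= 286 + 6.89 + 2.14 + 58.11
= 353.14 mOsm/kg ≈ 353.1 mOsm/kg
Osmolar gap = measured − calculated = 363 − 353.1 = 9.9 mOsm/kg

9.9 mOsm/kg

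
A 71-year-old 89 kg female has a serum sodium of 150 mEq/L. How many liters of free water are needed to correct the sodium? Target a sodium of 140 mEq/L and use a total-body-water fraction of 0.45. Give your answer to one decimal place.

TBW = 0.45 · 89 = 40.05 L
Free water deficit = TBW · (Na/140 − 1)
= 40.05 · (150/140 − 1)
= 40.05 · 0.0714
= 2.86 L

2.9 L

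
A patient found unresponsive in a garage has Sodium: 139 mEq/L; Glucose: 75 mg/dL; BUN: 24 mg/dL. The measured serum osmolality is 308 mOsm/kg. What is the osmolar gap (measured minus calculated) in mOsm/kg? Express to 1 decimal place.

17.3 mOsm/kg

Calculated osmolality = 2·Na + glucose/18 + BUN/2.8
= 2·139 + 75/18 + 24/2.8
= 278 + 4.17 + 8.57
= 290.74 mOsm/kg ≈ 290.7 mOsm/kg
Osmolar gap = measured − calculated = 308 − 290.7 = 17.3 mOsm/kg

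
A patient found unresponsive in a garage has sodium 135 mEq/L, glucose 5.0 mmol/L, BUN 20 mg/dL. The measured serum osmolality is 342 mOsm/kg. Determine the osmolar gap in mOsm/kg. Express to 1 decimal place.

59.9 mOsm/kg

Calculated osmolality = 2·Na + glucose + BUN/2.8
= 2·135 + 5 + 20/2.8
= 270 + 5 + 7.14
= 282.14 mOsm/kg ≈ 282.1 mOsm/kg
Osmolar gap = measured − calculated = 342 − 282.1 = 59.9 mOsm/kg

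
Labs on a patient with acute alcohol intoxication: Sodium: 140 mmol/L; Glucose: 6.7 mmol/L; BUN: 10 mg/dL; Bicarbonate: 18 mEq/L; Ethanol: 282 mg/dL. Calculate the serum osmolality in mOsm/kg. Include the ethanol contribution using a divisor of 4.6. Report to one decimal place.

351.6 mOsm/kg

Calculated osmolality = 2·Na + glucose + BUN/2.8 + ethanol/4.6
= 2·140 + 6.7 + 10/2.8 + 282/4.6
= 280 + 6.70 + 3.57 + 61.30
= 351.57 mOsm/kg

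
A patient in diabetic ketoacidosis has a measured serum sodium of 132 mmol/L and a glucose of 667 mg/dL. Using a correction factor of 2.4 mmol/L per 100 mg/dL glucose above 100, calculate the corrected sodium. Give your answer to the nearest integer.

Corrected Na = measured Na + 2.4 · (glucose − 100)/100
= 132 + 2.4 · (667 − 100)/100
= 132 + 13.6
= 145.6 mmol/L

146 mmol/L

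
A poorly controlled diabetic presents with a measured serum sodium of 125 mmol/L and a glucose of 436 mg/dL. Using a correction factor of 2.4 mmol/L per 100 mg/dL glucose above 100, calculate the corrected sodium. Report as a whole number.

Corrected Na = measured Na + 2.4 · (glucose − 100)/100
= 125 + 2.4 · (436 − 100)/100
= 125 + 8.1
= 133.1 mmol/L

133 mmol/L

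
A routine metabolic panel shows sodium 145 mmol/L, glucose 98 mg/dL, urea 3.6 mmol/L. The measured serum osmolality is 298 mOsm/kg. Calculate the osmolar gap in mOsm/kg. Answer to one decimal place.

Calculated osmolality = 2·Na + glucose/18 + urea
= 2·145 + 98/18 + 3.6
= 290 + 5.44 + 3.60
= 299.04 mOsm/kg ≈ 299.0 mOsm/kg
Osmolar gap = measured − calculated = 298 − 299.0 = -1.0 mOsm/kg

-1.0 mOsm/kg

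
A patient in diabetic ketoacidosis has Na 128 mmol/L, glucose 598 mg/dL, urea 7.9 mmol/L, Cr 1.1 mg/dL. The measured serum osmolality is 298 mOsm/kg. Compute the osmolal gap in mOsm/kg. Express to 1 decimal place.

Calculated osmolality = 2·Na + glucose/18 + urea
= 2·128 + 598/18 + 7.9
= 256 + 33.22 + 7.90
= 297.12 mOsm/kg ≈ 297.1 mOsm/kg
Osmolar gap = measured − calculated = 298 − 297.1 = 0.9 mOsm/kg

0.9 mOsm/kg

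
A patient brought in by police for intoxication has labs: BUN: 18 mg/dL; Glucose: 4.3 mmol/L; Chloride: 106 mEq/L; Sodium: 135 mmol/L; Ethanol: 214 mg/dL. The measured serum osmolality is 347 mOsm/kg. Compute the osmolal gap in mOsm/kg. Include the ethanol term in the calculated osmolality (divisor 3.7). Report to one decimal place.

Calculated osmolality = 2·Na + glucose + BUN/2.8 + ethanol/3.7
= 2·135 + 4.3 + 18/2.8 + 214/3.7
= 270 + 4.30 + 6.43 + 57.84
= 338.57 mOsm/kg ≈ 338.6 mOsm/kg
Osmolar gap = measured − calculated = 347 − 338.6 = 8.4 mOsm/kg

8.4 mOsm/kg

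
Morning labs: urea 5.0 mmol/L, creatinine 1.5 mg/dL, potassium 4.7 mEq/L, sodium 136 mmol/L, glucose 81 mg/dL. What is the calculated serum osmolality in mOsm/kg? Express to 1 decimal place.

281.5 mOsm/kg

Calculated osmolality = 2·Na + glucose/18 + urea
= 2·136 + 81/18 + 5
= 272 + 4.50 + 5
= 281.5 mOsm/kg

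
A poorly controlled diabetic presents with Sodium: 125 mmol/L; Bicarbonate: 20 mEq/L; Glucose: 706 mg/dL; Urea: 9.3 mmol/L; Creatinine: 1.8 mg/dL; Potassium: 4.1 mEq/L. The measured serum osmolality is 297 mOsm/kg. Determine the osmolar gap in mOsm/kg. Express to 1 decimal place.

Calculated osmolality = 2·Na + glucose/18 + urea
= 2·125 + 706/18 + 9.3
= 250 + 39.22 + 9.30
= 298.52 mOsm/kg ≈ 298.5 mOsm/kg
Osmolar gap = measured − calculated = 297 − 298.5 = -1.5 mOsm/kg

-1.5 mOsm/kg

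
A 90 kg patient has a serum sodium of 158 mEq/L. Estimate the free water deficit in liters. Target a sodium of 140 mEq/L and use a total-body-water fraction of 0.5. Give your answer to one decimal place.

TBW = 0.5 · 90 = 45 L
Free water deficit = TBW · (Na/140 − 1)
= 45 · (158/140 − 1)
= 45 · 0.1286
= 5.79 L

5.8 L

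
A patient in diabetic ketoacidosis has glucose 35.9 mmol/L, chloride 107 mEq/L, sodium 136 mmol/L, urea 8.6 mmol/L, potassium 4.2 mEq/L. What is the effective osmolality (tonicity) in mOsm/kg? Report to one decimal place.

307.9 mOsm/kg

Effective osmolality excludes urea (freely permeant across cell membranes):
2·Na + glucose
= 2·136 + 35.9
= 272 + 35.9
= 307.9 mOsm/kg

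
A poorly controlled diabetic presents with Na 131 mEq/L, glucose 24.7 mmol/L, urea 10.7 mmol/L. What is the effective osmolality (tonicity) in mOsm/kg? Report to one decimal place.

Effective osmolality excludes urea (freely permeant across cell membranes):
2·Na + glucose
= 2·131 + 24.7
= 262 + 24.7
= 286.7 mOsm/kg

286.7 mOsm/kg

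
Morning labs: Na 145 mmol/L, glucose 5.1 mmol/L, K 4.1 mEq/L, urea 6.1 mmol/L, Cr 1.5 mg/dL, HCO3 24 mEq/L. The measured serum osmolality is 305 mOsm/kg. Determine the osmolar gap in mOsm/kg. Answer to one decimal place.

Calculated osmolality = 2·Na + glucose + urea
= 2·145 + 5.1 + 6.1
= 290 + 5.10 + 6.10
= 301.2 mOsm/kg ≈ 301.2 mOsm/kg
Osmolar gap = measured − calculated = 305 − 301.2 = 3.8 mOsm/kg

3.8 mOsm/kg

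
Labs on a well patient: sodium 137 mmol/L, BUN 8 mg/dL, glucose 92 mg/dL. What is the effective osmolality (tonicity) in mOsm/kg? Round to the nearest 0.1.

279.1 mOsm/kg

Effective osmolality excludes urea (freely permeant across cell membranes):
2·Na + glucose/18
= 2·137 + 92/18
= 274 + 5.11
= 279.11 mOsm/kg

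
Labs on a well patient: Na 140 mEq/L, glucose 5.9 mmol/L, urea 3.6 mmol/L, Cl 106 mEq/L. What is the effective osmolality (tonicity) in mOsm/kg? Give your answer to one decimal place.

Effective osmolality excludes urea (freely permeant across cell membranes):
2·Na + glucose
= 2·140 + 5.9
= 280 + 5.9
= 285.9 mOsm/kg

285.9 mOsm/kg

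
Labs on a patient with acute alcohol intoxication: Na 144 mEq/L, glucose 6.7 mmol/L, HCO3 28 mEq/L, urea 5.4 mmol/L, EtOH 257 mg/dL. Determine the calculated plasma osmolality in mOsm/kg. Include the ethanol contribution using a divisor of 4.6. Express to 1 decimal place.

Calculated osmolality = 2·Na + glucose + urea + ethanol/4.6
= 2·144 + 6.7 + 5.4 + 257/4.6
= 288 + 6.70 + 5.40 + 55.87
= 355.97 mOsm/kg

356.0 mOsm/kg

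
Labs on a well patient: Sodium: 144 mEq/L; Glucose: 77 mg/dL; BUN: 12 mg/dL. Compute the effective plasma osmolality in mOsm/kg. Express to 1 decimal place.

292.3 mOsm/kg

Effective osmolality excludes urea (freely permeant across cell membranes):
2·Na + glucose/18
= 2·144 + 77/18
= 288 + 4.28
= 292.28 mOsm/kg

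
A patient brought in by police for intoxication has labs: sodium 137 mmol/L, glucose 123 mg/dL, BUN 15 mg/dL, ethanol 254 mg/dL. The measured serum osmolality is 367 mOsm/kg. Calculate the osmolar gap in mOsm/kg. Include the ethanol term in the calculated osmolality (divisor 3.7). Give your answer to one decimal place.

Calculated osmolality = 2·Na + glucose/18 + BUN/2.8 + ethanol/3.7
= 2·137 + 123/18 + 15/2.8 + 254/3.7
= 274 + 6.83 + 5.36 + 68.65
= 354.84 mOsm/kg ≈ 354.8 mOsm/kg
Osmolar gap = measured − calculated = 367 − 354.8 = 12.2 mOsm/kg

12.2 mOsm/kg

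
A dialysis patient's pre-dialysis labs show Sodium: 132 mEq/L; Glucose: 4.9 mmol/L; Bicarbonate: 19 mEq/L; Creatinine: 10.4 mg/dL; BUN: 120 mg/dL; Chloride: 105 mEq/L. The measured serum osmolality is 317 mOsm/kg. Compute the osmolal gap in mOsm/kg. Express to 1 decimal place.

Calculated osmolality = 2·Na + glucose + BUN/2.8
= 2·132 + 4.9 + 120/2.8
= 264 + 4.90 + 42.86
= 311.76 mOsm/kg ≈ 311.8 mOsm/kg
Osmolar gap = measured − calculated = 317 − 311.8 = 5.2 mOsm/kg

5.2 mOsm/kg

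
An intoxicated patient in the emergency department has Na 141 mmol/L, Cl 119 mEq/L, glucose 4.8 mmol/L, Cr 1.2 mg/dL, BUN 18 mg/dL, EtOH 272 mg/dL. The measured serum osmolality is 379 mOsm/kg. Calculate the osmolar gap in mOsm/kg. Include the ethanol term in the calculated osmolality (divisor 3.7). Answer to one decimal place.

Calculated osmolality = 2·Na + glucose + BUN/2.8 + ethanol/3.7
= 2·141 + 4.8 + 18/2.8 + 272/3.7
= 282 + 4.80 + 6.43 + 73.51
= 366.74 mOsm/kg ≈ 366.7 mOsm/kg
Osmolar gap = measured − calculated = 379 − 366.7 = 12.3 mOsm/kg

12.3 mOsm/kg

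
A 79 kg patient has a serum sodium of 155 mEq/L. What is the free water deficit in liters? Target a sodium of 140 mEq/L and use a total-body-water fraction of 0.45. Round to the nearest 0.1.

3.8 L

TBW = 0.45 · 79 = 35.55 L
Free water deficit = TBW · (Na/140 − 1)
= 35.55 · (155/140 − 1)
= 35.55 · 0.1071
= 3.81 L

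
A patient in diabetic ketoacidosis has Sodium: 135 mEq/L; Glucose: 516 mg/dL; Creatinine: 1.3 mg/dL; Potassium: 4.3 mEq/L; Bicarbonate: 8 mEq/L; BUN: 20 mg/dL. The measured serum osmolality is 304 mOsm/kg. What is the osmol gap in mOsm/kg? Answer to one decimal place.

-1.8 mOsm/kg

Calculated osmolality = 2·Na + glucose/18 + BUN/2.8
= 2·135 + 516/18 + 20/2.8
= 270 + 28.67 + 7.14
= 305.81 mOsm/kg ≈ 305.8 mOsm/kg
Osmolar gap = measured − calculated = 304 − 305.8 = -1.8 mOsm/kg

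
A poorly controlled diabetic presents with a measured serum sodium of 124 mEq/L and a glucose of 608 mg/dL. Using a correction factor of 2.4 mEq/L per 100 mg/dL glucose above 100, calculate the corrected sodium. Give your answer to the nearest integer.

136 mEq/L

Corrected Na = measured Na + 2.4 · (glucose − 100)/100
= 124 + 2.4 · (608 − 100)/100
= 124 + 12.2
= 136.2 mEq/L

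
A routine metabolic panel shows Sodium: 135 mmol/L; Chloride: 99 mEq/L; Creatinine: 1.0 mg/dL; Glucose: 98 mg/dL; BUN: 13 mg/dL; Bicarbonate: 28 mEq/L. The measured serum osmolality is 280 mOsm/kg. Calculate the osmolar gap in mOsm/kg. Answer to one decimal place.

-0.1 mOsm/kg

Calculated osmolality = 2·Na + glucose/18 + BUN/2.8
= 2·135 + 98/18 + 13/2.8
= 270 + 5.44 + 4.64
= 280.08 mOsm/kg ≈ 280.1 mOsm/kg
Osmolar gap = measured − calculated = 280 − 280.1 = -0.1 mOsm/kg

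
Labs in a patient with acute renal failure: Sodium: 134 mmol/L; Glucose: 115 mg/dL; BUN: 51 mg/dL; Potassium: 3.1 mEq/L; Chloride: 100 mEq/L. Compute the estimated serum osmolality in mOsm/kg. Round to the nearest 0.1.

Calculated osmolality = 2·Na + glucose/18 + BUN/2.8
= 2·134 + 115/18 + 51/2.8
= 268 + 6.39 + 18.21
= 292.6 mOsm/kg

292.6 mOsm/kg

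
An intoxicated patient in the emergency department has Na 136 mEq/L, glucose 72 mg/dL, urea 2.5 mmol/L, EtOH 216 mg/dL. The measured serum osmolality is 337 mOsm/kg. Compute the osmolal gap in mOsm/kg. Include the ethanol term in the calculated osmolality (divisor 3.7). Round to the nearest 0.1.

0.1 mOsm/kg

Calculated osmolality = 2·Na + glucose/18 + urea + ethanol/3.7
= 2·136 + 72/18 + 2.5 + 216/3.7
= 272 + 4 + 2.50 + 58.38
= 336.88 mOsm/kg ≈ 336.9 mOsm/kg
Osmolar gap = measured − calculated = 337 − 336.9 = 0.1 mOsm/kg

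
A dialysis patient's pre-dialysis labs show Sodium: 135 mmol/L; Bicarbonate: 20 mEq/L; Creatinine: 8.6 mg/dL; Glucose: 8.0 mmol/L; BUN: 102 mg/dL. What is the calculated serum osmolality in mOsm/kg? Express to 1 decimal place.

314.4 mOsm/kg

Calculated osmolality = 2·Na + glucose + BUN/2.8
= 2·135 + 8 + 102/2.8
= 270 + 8 + 36.43
= 314.43 mOsm/kg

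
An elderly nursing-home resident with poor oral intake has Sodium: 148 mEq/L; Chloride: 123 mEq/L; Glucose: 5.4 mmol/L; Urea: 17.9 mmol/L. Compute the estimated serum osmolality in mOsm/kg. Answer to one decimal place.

319.3 mOsm/kg

Calculated osmolality = 2·Na + glucose + urea
= 2·148 + 5.4 + 17.9
= 296 + 5.40 + 17.90
= 319.3 mOsm/kg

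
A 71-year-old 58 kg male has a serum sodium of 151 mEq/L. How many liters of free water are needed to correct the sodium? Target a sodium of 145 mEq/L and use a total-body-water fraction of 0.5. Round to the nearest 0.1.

1.2 L

TBW = 0.5 · 58 = 29 L
Free water deficit = TBW · (Na/145 − 1)
= 29 · (151/145 − 1)
= 29 · 0.0414
= 1.2 L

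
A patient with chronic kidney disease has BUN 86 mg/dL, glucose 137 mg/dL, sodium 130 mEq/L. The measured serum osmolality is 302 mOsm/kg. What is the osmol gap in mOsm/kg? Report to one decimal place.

Calculated osmolality = 2·Na + glucose/18 + BUN/2.8
= 2·130 + 137/18 + 86/2.8
= 260 + 7.61 + 30.71
= 298.32 mOsm/kg ≈ 298.3 mOsm/kg
Osmolar gap = measured − calculated = 302 − 298.3 = 3.7 mOsm/kg

3.7 mOsm/kg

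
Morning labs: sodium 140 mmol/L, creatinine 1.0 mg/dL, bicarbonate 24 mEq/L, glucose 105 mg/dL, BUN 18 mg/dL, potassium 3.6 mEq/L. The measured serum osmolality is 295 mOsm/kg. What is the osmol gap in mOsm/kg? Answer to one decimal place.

Calculated osmolality = 2·Na + glucose/18 + BUN/2.8
= 2·140 + 105/18 + 18/2.8
= 280 + 5.83 + 6.43
= 292.26 mOsm/kg ≈ 292.3 mOsm/kg
Osmolar gap = measured − calculated = 295 − 292.3 = 2.7 mOsm/kg

2.7 mOsm/kg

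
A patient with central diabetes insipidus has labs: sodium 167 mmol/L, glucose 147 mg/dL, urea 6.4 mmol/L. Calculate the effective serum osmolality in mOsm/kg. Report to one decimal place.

342.2 mOsm/kg

Effective osmolality excludes urea (freely permeant across cell membranes):
2·Na + glucose/18
= 2·167 + 147/18
= 334 + 8.17
= 342.17 mOsm/kg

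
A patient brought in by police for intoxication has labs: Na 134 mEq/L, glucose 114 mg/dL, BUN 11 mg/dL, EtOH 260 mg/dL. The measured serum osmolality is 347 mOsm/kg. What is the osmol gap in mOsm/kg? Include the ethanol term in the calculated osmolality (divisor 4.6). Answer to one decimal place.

12.2 mOsm/kg

Calculated osmolality = 2·Na + glucose/18 + BUN/2.8 + ethanol/4.6
= 2·134 + 114/18 + 11/2.8 + 260/4.6
= 268 + 6.33 + 3.93 + 56.52
= 334.78 mOsm/kg ≈ 334.8 mOsm/kg
Osmolar gap = measured − calculated = 347 − 334.8 = 12.2 mOsm/kg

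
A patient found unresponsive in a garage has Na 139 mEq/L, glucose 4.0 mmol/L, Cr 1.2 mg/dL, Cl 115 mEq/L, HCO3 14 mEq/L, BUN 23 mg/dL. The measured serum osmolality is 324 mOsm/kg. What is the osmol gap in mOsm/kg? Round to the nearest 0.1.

Calculated osmolality = 2·Na + glucose + BUN/2.8
= 2·139 + 4 + 23/2.8
= 278 + 4 + 8.21
= 290.21 mOsm/kg ≈ 290.2 mOsm/kg
Osmolar gap = measured − calculated = 324 − 290.2 = 33.8 mOsm/kg

33.8 mOsm/kg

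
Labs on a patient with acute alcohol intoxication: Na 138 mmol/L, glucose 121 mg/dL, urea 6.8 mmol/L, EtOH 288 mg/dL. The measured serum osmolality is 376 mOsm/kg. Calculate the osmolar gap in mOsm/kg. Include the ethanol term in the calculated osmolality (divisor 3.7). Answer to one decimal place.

Calculated osmolality = 2·Na + glucose/18 + urea + ethanol/3.7
= 2·138 + 121/18 + 6.8 + 288/3.7
= 276 + 6.72 + 6.80 + 77.84
= 367.36 mOsm/kg ≈ 367.4 mOsm/kg
Osmolar gap = measured − calculated = 376 − 367.4 = 8.6 mOsm/kg

8.6 mOsm/kg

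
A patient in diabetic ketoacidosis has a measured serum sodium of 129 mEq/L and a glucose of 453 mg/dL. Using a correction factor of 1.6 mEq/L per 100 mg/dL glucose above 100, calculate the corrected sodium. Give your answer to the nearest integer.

Corrected Na = measured Na + 1.6 · (glucose − 100)/100
= 129 + 1.6 · (453 − 100)/100
= 129 + 5.6
= 134.6 mEq/L

135 mEq/L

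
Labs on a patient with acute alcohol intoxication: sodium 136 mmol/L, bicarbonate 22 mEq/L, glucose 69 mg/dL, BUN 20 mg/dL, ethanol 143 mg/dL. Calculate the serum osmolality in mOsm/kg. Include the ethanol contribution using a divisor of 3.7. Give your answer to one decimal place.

321.6 mOsm/kg

Calculated osmolality = 2·Na + glucose/18 + BUN/2.8 + ethanol/3.7
= 2·136 + 69/18 + 20/2.8 + 143/3.7
= 272 + 3.83 + 7.14 + 38.65
= 321.62 mOsm/kg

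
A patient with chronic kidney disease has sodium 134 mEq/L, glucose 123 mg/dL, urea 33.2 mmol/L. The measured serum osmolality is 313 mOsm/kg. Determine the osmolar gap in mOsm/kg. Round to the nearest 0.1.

5.0 mOsm/kg

Calculated osmolality = 2·Na + glucose/18 + urea
= 2·134 + 123/18 + 33.2
= 268 + 6.83 + 33.20
= 308.03 mOsm/kg ≈ 308.0 mOsm/kg
Osmolar gap = measured − calculated = 313 − 308.0 = 5.0 mOsm/kg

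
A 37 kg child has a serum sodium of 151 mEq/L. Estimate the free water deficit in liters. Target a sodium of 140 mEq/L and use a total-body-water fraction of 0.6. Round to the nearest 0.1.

1.7 L

TBW = 0.6 · 37 = 22.2 L
Free water deficit = TBW · (Na/140 − 1)
= 22.2 · (151/140 − 1)
= 22.2 · 0.0786
= 1.74 L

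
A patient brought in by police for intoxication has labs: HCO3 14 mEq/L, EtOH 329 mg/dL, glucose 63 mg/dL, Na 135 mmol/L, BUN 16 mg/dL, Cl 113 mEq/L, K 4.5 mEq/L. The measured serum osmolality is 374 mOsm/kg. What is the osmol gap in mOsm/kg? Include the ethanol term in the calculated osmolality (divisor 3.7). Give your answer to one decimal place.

Calculated osmolality = 2·Na + glucose/18 + BUN/2.8 + ethanol/3.7
= 2·135 + 63/18 + 16/2.8 + 329/3.7
= 270 + 3.50 + 5.71 + 88.92
= 368.13 mOsm/kg ≈ 368.1 mOsm/kg
Osmolar gap = measured − calculated = 374 − 368.1 = 5.9 mOsm/kg

5.9 mOsm/kg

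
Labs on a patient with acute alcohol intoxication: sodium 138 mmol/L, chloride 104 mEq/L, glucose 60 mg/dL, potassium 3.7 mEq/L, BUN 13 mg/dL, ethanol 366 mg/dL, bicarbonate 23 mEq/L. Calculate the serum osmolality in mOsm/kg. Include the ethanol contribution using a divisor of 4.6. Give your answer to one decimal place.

363.5 mOsm/kg

Calculated osmolality = 2·Na + glucose/18 + BUN/2.8 + ethanol/4.6
= 2·138 + 60/18 + 13/2.8 + 366/4.6
= 276 + 3.33 + 4.64 + 79.57
= 363.54 mOsm/kg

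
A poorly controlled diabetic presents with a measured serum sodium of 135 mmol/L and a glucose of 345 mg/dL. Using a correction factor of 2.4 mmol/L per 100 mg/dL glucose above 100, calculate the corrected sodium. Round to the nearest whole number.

141 mmol/L

Corrected Na = measured Na + 2.4 · (glucose − 100)/100
= 135 + 2.4 · (345 − 100)/100
= 135 + 5.9
= 140.9 mmol/L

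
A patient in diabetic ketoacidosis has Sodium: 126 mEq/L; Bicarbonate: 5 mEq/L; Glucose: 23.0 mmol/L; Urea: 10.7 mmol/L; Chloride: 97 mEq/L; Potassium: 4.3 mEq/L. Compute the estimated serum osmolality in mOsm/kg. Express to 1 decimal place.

285.7 mOsm/kg

Calculated osmolality = 2·Na + glucose + urea
= 2·126 + 23 + 10.7
= 252 + 23 + 10.70
= 285.7 mOsm/kg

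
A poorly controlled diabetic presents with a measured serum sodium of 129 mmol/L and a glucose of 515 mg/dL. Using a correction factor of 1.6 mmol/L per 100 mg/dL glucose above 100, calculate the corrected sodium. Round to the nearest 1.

Corrected Na = measured Na + 1.6 · (glucose − 100)/100
= 129 + 1.6 · (515 − 100)/100
= 129 + 6.6
= 135.6 mmol/L

136 mmol/L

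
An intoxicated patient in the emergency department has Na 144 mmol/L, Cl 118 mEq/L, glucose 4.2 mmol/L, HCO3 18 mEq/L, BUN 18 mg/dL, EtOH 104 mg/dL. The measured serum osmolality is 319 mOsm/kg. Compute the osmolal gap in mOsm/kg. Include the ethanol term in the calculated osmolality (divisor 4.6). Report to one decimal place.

Calculated osmolality = 2·Na + glucose + BUN/2.8 + ethanol/4.6
= 2·144 + 4.2 + 18/2.8 + 104/4.6
= 288 + 4.20 + 6.43 + 22.61
= 321.24 mOsm/kg ≈ 321.2 mOsm/kg
Osmolar gap = measured − calculated = 319 − 321.2 = -2.2 mOsm/kg

-2.2 mOsm/kg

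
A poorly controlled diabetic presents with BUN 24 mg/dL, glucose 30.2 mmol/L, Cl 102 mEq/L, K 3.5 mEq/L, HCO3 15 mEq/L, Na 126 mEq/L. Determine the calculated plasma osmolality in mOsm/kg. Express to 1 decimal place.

Calculated osmolality = 2·Na + glucose + BUN/2.8
= 2·126 + 30.2 + 24/2.8
= 252 + 30.20 + 8.57
= 290.77 mOsm/kg

290.8 mOsm/kg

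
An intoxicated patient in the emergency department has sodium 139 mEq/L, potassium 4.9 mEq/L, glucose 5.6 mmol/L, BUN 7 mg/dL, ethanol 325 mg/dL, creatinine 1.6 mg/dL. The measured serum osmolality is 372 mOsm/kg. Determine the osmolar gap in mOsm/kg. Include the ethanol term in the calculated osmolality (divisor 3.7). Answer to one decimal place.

-1.9 mOsm/kg

Calculated osmolality = 2·Na + glucose + BUN/2.8 + ethanol/3.7
= 2·139 + 5.6 + 7/2.8 + 325/3.7
= 278 + 5.60 + 2.50 + 87.84
= 373.94 mOsm/kg ≈ 373.9 mOsm/kg
Osmolar gap = measured − calculated = 372 − 373.9 = -1.9 mOsm/kg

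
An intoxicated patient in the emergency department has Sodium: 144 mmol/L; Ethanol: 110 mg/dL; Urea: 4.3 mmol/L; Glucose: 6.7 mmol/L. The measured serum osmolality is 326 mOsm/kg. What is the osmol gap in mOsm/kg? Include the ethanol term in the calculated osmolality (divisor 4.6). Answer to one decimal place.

3.1 mOsm/kg

Calculated osmolality = 2·Na + glucose + urea + ethanol/4.6
= 2·144 + 6.7 + 4.3 + 110/4.6
= 288 + 6.70 + 4.30 + 23.91
= 322.91 mOsm/kg ≈ 322.9 mOsm/kg
Osmolar gap = measured − calculated = 326 − 322.9 = 3.1 mOsm/kg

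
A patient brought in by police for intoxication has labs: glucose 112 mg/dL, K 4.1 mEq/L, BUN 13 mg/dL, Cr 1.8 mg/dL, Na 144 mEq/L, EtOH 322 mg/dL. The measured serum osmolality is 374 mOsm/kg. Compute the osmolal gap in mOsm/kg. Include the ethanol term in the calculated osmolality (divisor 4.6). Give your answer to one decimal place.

5.1 mOsm/kg

Calculated osmolality = 2·Na + glucose/18 + BUN/2.8 + ethanol/4.6
= 2·144 + 112/18 + 13/2.8 + 322/4.6
= 288 + 6.22 + 4.64 + 70
= 368.86 mOsm/kg ≈ 368.9 mOsm/kg
Osmolar gap = measured − calculated = 374 − 368.9 = 5.1 mOsm/kg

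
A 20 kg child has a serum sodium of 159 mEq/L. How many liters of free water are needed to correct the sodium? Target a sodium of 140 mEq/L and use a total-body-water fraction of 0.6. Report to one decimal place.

1.6 L

TBW = 0.6 · 20 = 12 L
Free water deficit = TBW · (Na/140 − 1)
= 12 · (159/140 − 1)
= 12 · 0.1357
= 1.63 L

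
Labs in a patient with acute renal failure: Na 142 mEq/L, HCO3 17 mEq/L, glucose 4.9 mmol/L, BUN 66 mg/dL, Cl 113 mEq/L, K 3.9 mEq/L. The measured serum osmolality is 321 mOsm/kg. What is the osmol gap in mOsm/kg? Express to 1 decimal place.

8.5 mOsm/kg

Calculated osmolality = 2·Na + glucose + BUN/2.8
= 2·142 + 4.9 + 66/2.8
= 284 + 4.90 + 23.57
= 312.47 mOsm/kg ≈ 312.5 mOsm/kg
Osmolar gap = measured − calculated = 321 − 312.5 = 8.5 mOsm/kg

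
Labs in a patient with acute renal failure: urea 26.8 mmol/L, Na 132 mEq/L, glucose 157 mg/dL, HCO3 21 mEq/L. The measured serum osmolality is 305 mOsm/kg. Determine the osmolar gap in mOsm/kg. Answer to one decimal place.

Calculated osmolality = 2·Na + glucose/18 + urea
= 2·132 + 157/18 + 26.8
= 264 + 8.72 + 26.80
= 299.52 mOsm/kg ≈ 299.5 mOsm/kg
Osmolar gap = measured − calculated = 305 − 299.5 = 5.5 mOsm/kg

5.5 mOsm/kg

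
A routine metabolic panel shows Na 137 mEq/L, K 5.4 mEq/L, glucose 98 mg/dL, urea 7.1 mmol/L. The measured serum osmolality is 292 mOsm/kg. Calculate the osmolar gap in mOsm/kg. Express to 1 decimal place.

5.5 mOsm/kg

Calculated osmolality = 2·Na + glucose/18 + urea
= 2·137 + 98/18 + 7.1
= 274 + 5.44 + 7.10
= 286.54 mOsm/kg ≈ 286.5 mOsm/kg
Osmolar gap = measured − calculated = 292 − 286.5 = 5.5 mOsm/kg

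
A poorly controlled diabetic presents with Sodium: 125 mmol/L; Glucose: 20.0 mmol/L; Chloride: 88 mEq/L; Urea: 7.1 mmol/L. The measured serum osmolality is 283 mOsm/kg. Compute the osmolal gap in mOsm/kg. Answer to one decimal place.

5.9 mOsm/kg

Calculated osmolality = 2·Na + glucose + urea
= 2·125 + 20 + 7.1
= 250 + 20 + 7.10
= 277.1 mOsm/kg ≈ 277.1 mOsm/kg
Osmolar gap = measured − calculated = 283 − 277.1 = 5.9 mOsm/kg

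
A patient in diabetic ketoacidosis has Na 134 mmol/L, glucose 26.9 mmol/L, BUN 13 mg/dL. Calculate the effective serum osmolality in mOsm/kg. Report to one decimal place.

294.9 mOsm/kg

Effective osmolality excludes urea (freely permeant across cell membranes):
2·Na + glucose
= 2·134 + 26.9
= 268 + 26.9
= 294.9 mOsm/kg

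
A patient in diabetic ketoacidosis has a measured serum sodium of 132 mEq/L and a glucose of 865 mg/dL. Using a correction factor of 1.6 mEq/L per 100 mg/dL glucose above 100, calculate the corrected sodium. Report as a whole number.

Corrected Na = measured Na + 1.6 · (glucose − 100)/100
= 132 + 1.6 · (865 − 100)/100
= 132 + 12.2
= 144.2 mEq/L

144 mEq/L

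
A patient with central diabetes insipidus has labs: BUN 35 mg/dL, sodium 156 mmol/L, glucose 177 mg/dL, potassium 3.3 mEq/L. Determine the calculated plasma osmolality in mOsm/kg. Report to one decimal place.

334.3 mOsm/kg

Calculated osmolality = 2·Na + glucose/18 + BUN/2.8
= 2·156 + 177/18 + 35/2.8
= 312 + 9.83 + 12.50
= 334.33 mOsm/kg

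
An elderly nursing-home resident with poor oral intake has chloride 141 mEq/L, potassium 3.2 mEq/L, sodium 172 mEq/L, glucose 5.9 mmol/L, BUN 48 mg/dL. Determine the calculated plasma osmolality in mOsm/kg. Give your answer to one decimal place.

Calculated osmolality = 2·Na + glucose + BUN/2.8
= 2·172 + 5.9 + 48/2.8
= 344 + 5.90 + 17.14
= 367.04 mOsm/kg

367.0 mOsm/kg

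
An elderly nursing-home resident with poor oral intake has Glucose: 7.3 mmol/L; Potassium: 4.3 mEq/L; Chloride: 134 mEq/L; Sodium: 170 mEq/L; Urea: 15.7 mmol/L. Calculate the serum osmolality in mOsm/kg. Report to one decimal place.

Calculated osmolality = 2·Na + glucose + urea
= 2·170 + 7.3 + 15.7
= 340 + 7.30 + 15.70
= 363 mOsm/kg

363.0 mOsm/kg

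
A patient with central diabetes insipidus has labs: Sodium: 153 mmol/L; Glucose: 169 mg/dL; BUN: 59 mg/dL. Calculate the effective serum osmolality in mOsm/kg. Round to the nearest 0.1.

315.4 mOsm/kg

Effective osmolality excludes urea (freely permeant across cell membranes):
2·Na + glucose/18
= 2·153 + 169/18
= 306 + 9.39
= 315.39 mOsm/kg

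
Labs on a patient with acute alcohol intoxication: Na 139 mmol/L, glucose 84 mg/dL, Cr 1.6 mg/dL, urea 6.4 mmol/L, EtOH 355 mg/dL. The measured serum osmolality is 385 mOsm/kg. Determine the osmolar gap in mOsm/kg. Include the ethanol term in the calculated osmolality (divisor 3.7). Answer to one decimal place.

Calculated osmolality = 2·Na + glucose/18 + urea + ethanol/3.7
= 2·139 + 84/18 + 6.4 + 355/3.7
= 278 + 4.67 + 6.40 + 95.95
= 385.02 mOsm/kg ≈ 385.0 mOsm/kg
Osmolar gap = measured − calculated = 385 − 385.0 = 0.0 mOsm/kg

0.0 mOsm/kg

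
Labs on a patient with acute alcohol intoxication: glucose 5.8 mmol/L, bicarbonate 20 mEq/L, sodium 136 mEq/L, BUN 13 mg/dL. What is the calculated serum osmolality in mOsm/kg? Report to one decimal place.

Calculated osmolality = 2·Na + glucose + BUN/2.8
= 2·136 + 5.8 + 13/2.8
= 272 + 5.80 + 4.64
= 282.44 mOsm/kg

282.4 mOsm/kg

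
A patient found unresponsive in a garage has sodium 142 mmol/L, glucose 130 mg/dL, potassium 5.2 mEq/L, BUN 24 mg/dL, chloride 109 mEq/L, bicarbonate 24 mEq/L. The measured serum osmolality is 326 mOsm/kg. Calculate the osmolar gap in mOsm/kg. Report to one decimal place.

Calculated osmolality = 2·Na + glucose/18 + BUN/2.8
= 2·142 + 130/18 + 24/2.8
= 284 + 7.22 + 8.57
= 299.79 mOsm/kg ≈ 299.8 mOsm/kg
Osmolar gap = measured − calculated = 326 − 299.8 = 26.2 mOsm/kg

26.2 mOsm/kg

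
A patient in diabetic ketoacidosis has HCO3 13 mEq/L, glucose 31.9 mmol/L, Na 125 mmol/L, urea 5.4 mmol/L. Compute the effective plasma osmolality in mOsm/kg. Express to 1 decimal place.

Effective osmolality excludes urea (freely permeant across cell membranes):
2·Na + glucose
= 2·125 + 31.9
= 250 + 31.9
= 281.9 mOsm/kg

281.9 mOsm/kg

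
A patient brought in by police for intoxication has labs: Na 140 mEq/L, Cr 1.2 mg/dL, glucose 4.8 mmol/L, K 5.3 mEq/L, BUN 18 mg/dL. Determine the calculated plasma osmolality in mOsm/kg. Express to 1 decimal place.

291.2 mOsm/kg

Calculated osmolality = 2·Na + glucose + BUN/2.8
= 2·140 + 4.8 + 18/2.8
= 280 + 4.80 + 6.43
= 291.23 mOsm/kg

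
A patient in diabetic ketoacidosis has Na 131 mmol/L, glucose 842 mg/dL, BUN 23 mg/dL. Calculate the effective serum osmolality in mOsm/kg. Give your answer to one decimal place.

Effective osmolality excludes urea (freely permeant across cell membranes):
2·Na + glucose/18
= 2·131 + 842/18
= 262 + 46.78
= 308.78 mOsm/kg

308.8 mOsm/kg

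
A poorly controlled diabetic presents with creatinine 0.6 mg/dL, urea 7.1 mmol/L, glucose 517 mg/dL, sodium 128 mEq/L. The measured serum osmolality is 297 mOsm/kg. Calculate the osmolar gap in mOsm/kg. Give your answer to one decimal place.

5.2 mOsm/kg

Calculated osmolality = 2·Na + glucose/18 + urea
= 2·128 + 517/18 + 7.1
= 256 + 28.72 + 7.10
= 291.82 mOsm/kg ≈ 291.8 mOsm/kg
Osmolar gap = measured − calculated = 297 − 291.8 = 5.2 mOsm/kg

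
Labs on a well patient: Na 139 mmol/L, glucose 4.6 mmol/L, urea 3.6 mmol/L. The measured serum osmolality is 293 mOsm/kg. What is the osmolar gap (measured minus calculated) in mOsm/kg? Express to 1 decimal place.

6.8 mOsm/kg

Calculated osmolality = 2·Na + glucose + urea
= 2·139 + 4.6 + 3.6
= 278 + 4.60 + 3.60
= 286.2 mOsm/kg ≈ 286.2 mOsm/kg
Osmolar gap = measured − calculated = 293 − 286.2 = 6.8 mOsm/kg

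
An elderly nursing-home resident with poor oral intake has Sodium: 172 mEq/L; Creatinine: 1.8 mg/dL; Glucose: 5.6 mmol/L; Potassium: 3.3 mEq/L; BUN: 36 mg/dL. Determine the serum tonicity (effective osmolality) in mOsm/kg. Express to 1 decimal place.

Effective osmolality excludes urea (freely permeant across cell membranes):
2·Na + glucose
= 2·172 + 5.6
= 344 + 5.6
= 349.6 mOsm/kg

349.6 mOsm/kg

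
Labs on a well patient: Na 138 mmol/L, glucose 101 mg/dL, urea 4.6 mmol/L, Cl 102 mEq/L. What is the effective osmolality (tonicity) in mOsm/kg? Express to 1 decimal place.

Effective osmolality excludes urea (freely permeant across cell membranes):
2·Na + glucose/18
= 2·138 + 101/18
= 276 + 5.61
= 281.61 mOsm/kg

281.6 mOsm/kg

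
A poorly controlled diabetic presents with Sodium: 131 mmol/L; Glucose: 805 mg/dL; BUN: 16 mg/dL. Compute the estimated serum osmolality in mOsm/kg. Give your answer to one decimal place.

312.4 mOsm/kg

Calculated osmolality = 2·Na + glucose/18 + BUN/2.8
= 2·131 + 805/18 + 16/2.8
= 262 + 44.72 + 5.71
= 312.43 mOsm/kg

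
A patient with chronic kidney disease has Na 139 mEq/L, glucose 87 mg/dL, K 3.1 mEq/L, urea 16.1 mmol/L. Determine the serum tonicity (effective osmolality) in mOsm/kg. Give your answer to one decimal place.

Effective osmolality excludes urea (freely permeant across cell membranes):
2·Na + glucose/18
= 2·139 + 87/18
= 278 + 4.83
= 282.83 mOsm/kg

282.8 mOsm/kg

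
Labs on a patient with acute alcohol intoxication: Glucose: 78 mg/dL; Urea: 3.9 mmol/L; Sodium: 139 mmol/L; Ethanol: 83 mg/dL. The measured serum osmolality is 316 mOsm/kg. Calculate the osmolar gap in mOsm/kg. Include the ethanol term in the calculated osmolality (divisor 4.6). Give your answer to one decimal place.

11.7 mOsm/kg

Calculated osmolality = 2·Na + glucose/18 + urea + ethanol/4.6
= 2·139 + 78/18 + 3.9 + 83/4.6
= 278 + 4.33 + 3.90 + 18.04
= 304.27 mOsm/kg ≈ 304.3 mOsm/kg
Osmolar gap = measured − calculated = 316 − 304.3 = 11.7 mOsm/kg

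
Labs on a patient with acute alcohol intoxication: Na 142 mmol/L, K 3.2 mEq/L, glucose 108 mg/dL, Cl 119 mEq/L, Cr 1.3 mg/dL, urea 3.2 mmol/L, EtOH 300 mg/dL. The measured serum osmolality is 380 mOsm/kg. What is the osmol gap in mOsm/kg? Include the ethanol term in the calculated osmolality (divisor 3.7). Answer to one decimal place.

5.7 mOsm/kg

Calculated osmolality = 2·Na + glucose/18 + urea + ethanol/3.7
= 2·142 + 108/18 + 3.2 + 300/3.7
= 284 + 6 + 3.20 + 81.08
= 374.28 mOsm/kg ≈ 374.3 mOsm/kg
Osmolar gap = measured − calculated = 380 − 374.3 = 5.7 mOsm/kg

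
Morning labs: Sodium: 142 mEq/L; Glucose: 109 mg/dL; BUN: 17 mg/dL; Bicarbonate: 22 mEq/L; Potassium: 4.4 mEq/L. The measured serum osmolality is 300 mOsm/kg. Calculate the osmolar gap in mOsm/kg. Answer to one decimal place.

3.9 mOsm/kg

Calculated osmolality = 2·Na + glucose/18 + BUN/2.8
= 2·142 + 109/18 + 17/2.8
= 284 + 6.06 + 6.07
= 296.13 mOsm/kg ≈ 296.1 mOsm/kg
Osmolar gap = measured − calculated = 300 − 296.1 = 3.9 mOsm/kg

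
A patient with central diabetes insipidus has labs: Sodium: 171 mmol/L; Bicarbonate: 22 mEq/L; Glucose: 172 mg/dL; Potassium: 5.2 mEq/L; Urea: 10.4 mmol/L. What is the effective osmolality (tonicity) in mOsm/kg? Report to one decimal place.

Effective osmolality excludes urea (freely permeant across cell membranes):
2·Na + glucose/18
= 2·171 + 172/18
= 342 + 9.56
= 351.56 mOsm/kg

351.6 mOsm/kg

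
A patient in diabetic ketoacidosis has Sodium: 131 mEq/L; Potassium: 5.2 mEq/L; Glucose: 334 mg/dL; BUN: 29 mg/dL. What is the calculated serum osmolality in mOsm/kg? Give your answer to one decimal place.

290.9 mOsm/kg

Calculated osmolality = 2·Na + glucose/18 + BUN/2.8
= 2·131 + 334/18 + 29/2.8
= 262 + 18.56 + 10.36
= 290.92 mOsm/kg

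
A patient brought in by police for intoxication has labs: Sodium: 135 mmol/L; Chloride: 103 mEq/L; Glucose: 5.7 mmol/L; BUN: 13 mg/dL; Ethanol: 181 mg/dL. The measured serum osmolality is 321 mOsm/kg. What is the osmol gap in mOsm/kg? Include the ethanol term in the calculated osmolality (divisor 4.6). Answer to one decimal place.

Calculated osmolality = 2·Na + glucose + BUN/2.8 + ethanol/4.6
= 2·135 + 5.7 + 13/2.8 + 181/4.6
= 270 + 5.70 + 4.64 + 39.35
= 319.69 mOsm/kg ≈ 319.7 mOsm/kg
Osmolar gap = measured − calculated = 321 − 319.7 = 1.3 mOsm/kg

1.3 mOsm/kg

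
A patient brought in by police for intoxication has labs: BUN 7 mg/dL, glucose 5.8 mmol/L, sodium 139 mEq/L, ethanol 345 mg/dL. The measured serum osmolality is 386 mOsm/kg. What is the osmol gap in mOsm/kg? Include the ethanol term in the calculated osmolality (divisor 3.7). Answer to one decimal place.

6.5 mOsm/kg

Calculated osmolality = 2·Na + glucose + BUN/2.8 + ethanol/3.7
= 2·139 + 5.8 + 7/2.8 + 345/3.7
= 278 + 5.80 + 2.50 + 93.24
= 379.54 mOsm/kg ≈ 379.5 mOsm/kg
Osmolar gap = measured − calculated = 386 − 379.5 = 6.5 mOsm/kg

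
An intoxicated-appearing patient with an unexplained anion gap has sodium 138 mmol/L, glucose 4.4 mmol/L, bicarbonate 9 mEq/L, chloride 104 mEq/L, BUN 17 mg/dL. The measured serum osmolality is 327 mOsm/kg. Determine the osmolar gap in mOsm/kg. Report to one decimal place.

40.5 mOsm/kg

Calculated osmolality = 2·Na + glucose + BUN/2.8
= 2·138 + 4.4 + 17/2.8
= 276 + 4.40 + 6.07
= 286.47 mOsm/kg ≈ 286.5 mOsm/kg
Osmolar gap = measured − calculated = 327 − 286.5 = 40.5 mOsm/kg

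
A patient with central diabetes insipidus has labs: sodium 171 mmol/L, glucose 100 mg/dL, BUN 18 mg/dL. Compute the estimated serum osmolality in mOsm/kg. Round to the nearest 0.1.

Calculated osmolality = 2·Na + glucose/18 + BUN/2.8
= 2·171 + 100/18 + 18/2.8
= 342 + 5.56 + 6.43
= 353.99 mOsm/kg

354.0 mOsm/kg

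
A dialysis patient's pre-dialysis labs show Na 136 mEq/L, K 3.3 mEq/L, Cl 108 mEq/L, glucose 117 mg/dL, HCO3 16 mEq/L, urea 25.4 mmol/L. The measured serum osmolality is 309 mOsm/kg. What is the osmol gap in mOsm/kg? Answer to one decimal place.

Calculated osmolality = 2·Na + glucose/18 + urea
= 2·136 + 117/18 + 25.4
= 272 + 6.50 + 25.40
= 303.9 mOsm/kg ≈ 303.9 mOsm/kg
Osmolar gap = measured − calculated = 309 − 303.9 = 5.1 mOsm/kg

5.1 mOsm/kg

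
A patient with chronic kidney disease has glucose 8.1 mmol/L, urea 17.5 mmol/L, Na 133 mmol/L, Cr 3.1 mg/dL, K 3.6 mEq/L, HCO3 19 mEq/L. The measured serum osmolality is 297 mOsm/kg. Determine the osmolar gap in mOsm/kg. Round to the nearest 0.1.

Calculated osmolality = 2·Na + glucose + urea
= 2·133 + 8.1 + 17.5
= 266 + 8.10 + 17.50
= 291.6 mOsm/kg ≈ 291.6 mOsm/kg
Osmolar gap = measured − calculated = 297 − 291.6 = 5.4 mOsm/kg

5.4 mOsm/kg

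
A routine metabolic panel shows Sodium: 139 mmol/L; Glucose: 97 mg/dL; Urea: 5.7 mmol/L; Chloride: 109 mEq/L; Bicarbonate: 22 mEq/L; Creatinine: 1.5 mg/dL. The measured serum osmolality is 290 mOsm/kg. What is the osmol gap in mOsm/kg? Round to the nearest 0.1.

0.9 mOsm/kg

Calculated osmolality = 2·Na + glucose/18 + urea
= 2·139 + 97/18 + 5.7
= 278 + 5.39 + 5.70
= 289.09 mOsm/kg ≈ 289.1 mOsm/kg
Osmolar gap = measured − calculated = 290 − 289.1 = 0.9 mOsm/kg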